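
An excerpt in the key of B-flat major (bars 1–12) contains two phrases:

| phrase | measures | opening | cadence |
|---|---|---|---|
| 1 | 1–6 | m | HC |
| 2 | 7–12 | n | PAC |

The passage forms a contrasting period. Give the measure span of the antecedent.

The antecedent is the phrase ending with the weaker cadence (half cadence, phrase 1) and the consequent the one ending more conclusively (perfect authentic cadence, phrase 2); the antecedent is bars 1–6.

measures 1–6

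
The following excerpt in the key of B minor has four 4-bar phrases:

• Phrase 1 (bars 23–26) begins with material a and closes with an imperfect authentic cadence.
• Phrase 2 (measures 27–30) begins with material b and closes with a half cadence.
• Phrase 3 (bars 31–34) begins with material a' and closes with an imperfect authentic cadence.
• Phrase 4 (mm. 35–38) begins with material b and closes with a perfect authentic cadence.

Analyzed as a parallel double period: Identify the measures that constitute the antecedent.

In a double period the four phrases pair into a large antecedent (phrases 1–2, ending half cadence) and a large consequent (phrases 3–4, ending perfect authentic cadence). The antecedent spans mm. 23–30.

measures 23–30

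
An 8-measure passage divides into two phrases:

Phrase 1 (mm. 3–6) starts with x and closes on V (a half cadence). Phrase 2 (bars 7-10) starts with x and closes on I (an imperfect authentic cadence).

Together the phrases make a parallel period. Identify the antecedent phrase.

phrase 1

The phrase ending with the weaker cadence (half cadence) is the antecedent; the one ending more conclusively (imperfect authentic cadence) is the consequent. The antecedent is phrase 1.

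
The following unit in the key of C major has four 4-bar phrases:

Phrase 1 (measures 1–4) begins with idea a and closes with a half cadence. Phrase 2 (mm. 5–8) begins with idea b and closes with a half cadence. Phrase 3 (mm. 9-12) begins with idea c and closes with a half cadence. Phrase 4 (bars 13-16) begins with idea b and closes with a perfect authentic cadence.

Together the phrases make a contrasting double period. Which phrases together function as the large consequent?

phrases 3 and 4

In a double period the first pair of phrases (ending half cadence) is the large antecedent and the second pair (ending perfect authentic cadence) is the large consequent; the consequent is phrases 3 and 4.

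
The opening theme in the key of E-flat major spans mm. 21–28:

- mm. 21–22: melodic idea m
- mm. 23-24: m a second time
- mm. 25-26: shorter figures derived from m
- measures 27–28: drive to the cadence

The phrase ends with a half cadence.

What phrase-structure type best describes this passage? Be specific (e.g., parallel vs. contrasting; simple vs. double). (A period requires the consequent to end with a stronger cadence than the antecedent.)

sentence

Basic idea (measures 21–22) + its repetition (measures 23–24) form the presentation; fragmentation and cadence (measures 25–28) form the continuation — the 8-bar whole is a sentence.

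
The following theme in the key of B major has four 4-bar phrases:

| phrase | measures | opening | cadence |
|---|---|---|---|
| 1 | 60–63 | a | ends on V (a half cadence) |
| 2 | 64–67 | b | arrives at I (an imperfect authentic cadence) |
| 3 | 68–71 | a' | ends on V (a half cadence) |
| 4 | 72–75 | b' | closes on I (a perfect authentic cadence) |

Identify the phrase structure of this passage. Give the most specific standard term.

Four phrases in two halves: the first half (mm. 60–67) ends with an imperfect authentic cadence, the second (mm. 68–75) with a perfect authentic cadence — a large antecedent–consequent pair, i.e. a double period.
Phrase 3 begins with the same material as phrase 1, making it parallel.

parallel double period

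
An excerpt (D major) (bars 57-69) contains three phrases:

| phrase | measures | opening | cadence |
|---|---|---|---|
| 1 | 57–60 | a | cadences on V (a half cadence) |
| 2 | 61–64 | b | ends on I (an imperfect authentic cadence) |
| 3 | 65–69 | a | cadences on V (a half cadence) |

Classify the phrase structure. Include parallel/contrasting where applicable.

The final phrase closes with a half cadence, which is not stronger than the preceding imperfect authentic cadence; the 3 phrases lack an overall antecedent–consequent design and so form a phrase group.

phrase group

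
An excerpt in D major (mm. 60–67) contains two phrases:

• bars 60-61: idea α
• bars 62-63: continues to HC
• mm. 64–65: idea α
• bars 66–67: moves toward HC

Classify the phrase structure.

repeated phrase

Both phrases have the same opening (α) and the same cadence (half cadence): the second is a restatement, not a consequent, so this is a repeated phrase rather than a period.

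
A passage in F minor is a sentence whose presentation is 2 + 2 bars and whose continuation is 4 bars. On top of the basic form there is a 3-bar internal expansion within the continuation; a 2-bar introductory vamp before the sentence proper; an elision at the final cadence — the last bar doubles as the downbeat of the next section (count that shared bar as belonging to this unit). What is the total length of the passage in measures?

Basic sentence: 2 + 2 + 4 = 8 bars.
8 (basic form) + 3 (internal expansion) + 2 (introduction) = 13.
The elision shares a bar with the next section but does not change this unit's count.

13 measures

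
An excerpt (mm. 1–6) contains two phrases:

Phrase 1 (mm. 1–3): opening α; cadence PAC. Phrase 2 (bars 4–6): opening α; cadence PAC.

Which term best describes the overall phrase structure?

Both phrases have the same opening (α) and the same cadence (perfect authentic cadence): the second is a restatement, not a consequent, so this is a repeated phrase rather than a period.

repeated phrase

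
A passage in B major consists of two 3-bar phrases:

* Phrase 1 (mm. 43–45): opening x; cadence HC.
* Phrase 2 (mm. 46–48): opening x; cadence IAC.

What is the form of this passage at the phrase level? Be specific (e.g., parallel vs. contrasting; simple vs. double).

Phrase 1 ends with a half cadence (weaker) and phrase 2 with an imperfect authentic cadence (stronger): antecedent + consequent = a period.
The two phrases open with the same material (x / x), so the period is parallel.

parallel period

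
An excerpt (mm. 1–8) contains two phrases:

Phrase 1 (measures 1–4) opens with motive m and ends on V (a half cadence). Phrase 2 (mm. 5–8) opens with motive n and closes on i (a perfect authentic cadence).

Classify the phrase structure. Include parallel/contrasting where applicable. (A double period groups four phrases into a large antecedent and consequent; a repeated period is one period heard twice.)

Phrase 1 ends with a half cadence (weaker) and phrase 2 with a perfect authentic cadence (stronger): antecedent + consequent = a period.
The two phrases open with different material (m / n), so the period is contrasting.

contrasting period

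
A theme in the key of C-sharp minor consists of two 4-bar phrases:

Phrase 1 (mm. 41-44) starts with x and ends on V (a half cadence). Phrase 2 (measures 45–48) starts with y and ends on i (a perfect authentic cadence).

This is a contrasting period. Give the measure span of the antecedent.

measures 41–44

The phrase ending with the weaker cadence (half cadence) is the antecedent; the one ending more conclusively (perfect authentic cadence) is the consequent. The antecedent is measures 41–44.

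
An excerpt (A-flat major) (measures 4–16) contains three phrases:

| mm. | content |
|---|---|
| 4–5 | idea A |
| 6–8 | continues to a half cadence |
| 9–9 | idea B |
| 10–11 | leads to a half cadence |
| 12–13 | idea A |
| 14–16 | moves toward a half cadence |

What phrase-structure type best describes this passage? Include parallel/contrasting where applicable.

The final phrase closes with a half cadence, which is not stronger than the preceding half cadence; the 3 phrases lack an overall antecedent–consequent design and so form a phrase group.

phrase group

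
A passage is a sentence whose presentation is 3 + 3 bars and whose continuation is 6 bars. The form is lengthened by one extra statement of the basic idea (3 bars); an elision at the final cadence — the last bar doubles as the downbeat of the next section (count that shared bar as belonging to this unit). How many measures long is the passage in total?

Basic sentence: 3 + 3 + 6 = 12 bars.
12 (basic form) + 3 (extra statement) = 15.
The elision shares a bar with the next section but does not change this unit's count.

15 measures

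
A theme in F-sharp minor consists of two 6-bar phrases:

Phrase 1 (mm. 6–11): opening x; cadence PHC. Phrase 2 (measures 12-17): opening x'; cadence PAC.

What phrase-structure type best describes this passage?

parallel period

Phrase 1 ends with a Phrygian half cadence (weaker) and phrase 2 with a perfect authentic cadence (stronger): antecedent + consequent = a period.
The two phrases open with the same material (x / x'), so the period is parallel.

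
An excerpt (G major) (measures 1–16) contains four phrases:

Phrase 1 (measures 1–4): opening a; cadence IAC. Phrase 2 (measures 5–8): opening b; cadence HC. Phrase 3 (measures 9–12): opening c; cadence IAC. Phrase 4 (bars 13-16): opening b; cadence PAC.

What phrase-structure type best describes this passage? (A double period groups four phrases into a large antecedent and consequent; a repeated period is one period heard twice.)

contrasting double period

Four phrases in two halves: the first half (mm. 1-8) ends with a half cadence, the second (mm. 9-16) with a perfect authentic cadence — a large antecedent–consequent pair, i.e. a double period.
Phrase 3 begins with different material from phrase 1, making it contrasting.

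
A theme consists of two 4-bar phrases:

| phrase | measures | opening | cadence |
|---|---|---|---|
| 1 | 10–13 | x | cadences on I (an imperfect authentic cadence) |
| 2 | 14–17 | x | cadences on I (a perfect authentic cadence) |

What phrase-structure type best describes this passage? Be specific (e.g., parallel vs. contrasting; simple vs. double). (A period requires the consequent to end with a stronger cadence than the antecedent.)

parallel period

Phrase 1 ends with an imperfect authentic cadence (weaker) and phrase 2 with a perfect authentic cadence (stronger): antecedent + consequent = a period.
The two phrases open with the same material (x / x), so the period is parallel.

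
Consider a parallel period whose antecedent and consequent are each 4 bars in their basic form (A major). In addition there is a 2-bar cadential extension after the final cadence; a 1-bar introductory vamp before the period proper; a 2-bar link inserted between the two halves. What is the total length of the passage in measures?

Basic parallel period: 4 + 4 = 8 bars.
8 (basic form) + 2 (cadential extension) + 1 (introduction) + 2 (link) = 13.

13 measures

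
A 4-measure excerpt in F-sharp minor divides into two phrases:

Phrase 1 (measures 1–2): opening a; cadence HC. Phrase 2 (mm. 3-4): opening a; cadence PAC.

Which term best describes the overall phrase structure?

Phrase 1 ends with a half cadence (weaker) and phrase 2 with a perfect authentic cadence (stronger): antecedent + consequent = a period.
The two phrases open with the same material (a / a), so the period is parallel.

parallel period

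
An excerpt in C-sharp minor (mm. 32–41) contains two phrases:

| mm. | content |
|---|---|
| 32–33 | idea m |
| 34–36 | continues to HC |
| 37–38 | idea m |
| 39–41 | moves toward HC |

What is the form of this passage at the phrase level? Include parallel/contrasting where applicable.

Both phrases have the same opening (m) and the same cadence (half cadence): the second is a restatement, not a consequent, so this is a repeated phrase rather than a period.

repeated phrase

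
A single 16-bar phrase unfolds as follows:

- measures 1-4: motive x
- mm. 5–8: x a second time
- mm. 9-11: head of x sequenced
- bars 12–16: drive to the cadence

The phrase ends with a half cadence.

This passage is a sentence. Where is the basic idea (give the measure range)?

measures 1–4

The presentation of a sentence is the basic idea (mm. 1–4) plus its repetition (bars 5-8); the basic idea is therefore mm. 1-4.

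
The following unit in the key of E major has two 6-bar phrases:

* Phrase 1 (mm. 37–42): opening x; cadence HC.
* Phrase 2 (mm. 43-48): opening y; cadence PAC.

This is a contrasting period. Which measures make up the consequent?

measures 43–48

The phrase ending with the weaker cadence (half cadence) is the antecedent; the one ending more conclusively (perfect authentic cadence) is the consequent. The consequent is measures 43–48.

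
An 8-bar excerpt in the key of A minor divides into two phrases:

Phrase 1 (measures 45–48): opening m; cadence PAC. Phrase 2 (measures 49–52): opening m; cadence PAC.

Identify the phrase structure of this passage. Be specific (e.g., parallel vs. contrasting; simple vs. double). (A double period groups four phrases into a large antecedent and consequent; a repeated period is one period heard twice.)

repeated phrase

Both phrases have the same opening (m) and the same cadence (perfect authentic cadence): the second is a restatement, not a consequent, so this is a repeated phrase rather than a period.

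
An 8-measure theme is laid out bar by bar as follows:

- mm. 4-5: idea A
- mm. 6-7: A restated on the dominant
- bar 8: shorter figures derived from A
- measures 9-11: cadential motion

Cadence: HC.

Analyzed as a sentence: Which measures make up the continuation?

measures 8–11

After the presentation (bars 4–7), the continuation covers the fragmentation through the cadence: mm. 8–11.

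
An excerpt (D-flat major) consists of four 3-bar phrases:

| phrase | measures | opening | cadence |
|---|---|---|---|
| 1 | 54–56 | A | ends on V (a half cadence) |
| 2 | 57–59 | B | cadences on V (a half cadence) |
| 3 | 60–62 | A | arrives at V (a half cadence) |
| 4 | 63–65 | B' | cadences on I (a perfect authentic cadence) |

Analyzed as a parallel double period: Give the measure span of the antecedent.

In a double period the four phrases pair into a large antecedent (phrases 1–2, ending half cadence) and a large consequent (phrases 3–4, ending perfect authentic cadence). The antecedent spans mm. 54–59.

measures 54–59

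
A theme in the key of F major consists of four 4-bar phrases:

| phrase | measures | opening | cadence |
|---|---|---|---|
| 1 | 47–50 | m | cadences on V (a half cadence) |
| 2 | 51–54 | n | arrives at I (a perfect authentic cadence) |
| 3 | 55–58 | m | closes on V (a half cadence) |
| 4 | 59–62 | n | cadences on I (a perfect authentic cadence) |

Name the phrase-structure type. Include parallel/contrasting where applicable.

repeated period

The cadence pattern HC–PAC–HC–PAC is weak–strong twice, and phrases 3–4 restate phrases 1–2: a period heard twice, not a double period (which would end weakly at phrase 2).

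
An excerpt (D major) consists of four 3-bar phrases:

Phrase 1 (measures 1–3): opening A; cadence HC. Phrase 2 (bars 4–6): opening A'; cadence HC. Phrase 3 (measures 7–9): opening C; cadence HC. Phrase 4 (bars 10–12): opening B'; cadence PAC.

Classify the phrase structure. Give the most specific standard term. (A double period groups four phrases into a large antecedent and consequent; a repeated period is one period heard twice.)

Four phrases in two halves: the first half (mm. 1-6) ends with a half cadence, the second (bars 7–12) with a perfect authentic cadence — a large antecedent–consequent pair, i.e. a double period.
Phrase 3 begins with different material from phrase 1, making it contrasting.

contrasting double period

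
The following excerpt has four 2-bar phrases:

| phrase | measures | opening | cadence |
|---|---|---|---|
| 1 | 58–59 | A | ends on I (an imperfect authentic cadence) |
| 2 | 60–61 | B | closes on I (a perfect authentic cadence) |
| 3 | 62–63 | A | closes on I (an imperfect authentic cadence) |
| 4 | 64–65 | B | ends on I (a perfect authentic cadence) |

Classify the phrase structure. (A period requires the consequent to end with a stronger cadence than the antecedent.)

The cadence pattern IAC–PAC–IAC–PAC is weak–strong twice, and phrases 3–4 restate phrases 1–2: a period heard twice, not a double period (which would end weakly at phrase 2).

repeated period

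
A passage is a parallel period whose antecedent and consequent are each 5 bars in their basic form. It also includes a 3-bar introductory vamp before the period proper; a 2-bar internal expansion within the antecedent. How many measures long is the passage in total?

Basic parallel period: 5 + 5 = 10 bars.
10 (basic form) + 3 (introduction) + 2 (internal expansion) = 15.

15 measures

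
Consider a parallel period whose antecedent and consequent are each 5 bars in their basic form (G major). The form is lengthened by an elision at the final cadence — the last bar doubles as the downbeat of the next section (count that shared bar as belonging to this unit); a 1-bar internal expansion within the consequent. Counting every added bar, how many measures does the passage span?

11 measures

Basic parallel period: 5 + 5 = 10 bars.
10 (basic form) + 1 (internal expansion) = 11.
The elision shares a bar with the next section but does not change this unit's count.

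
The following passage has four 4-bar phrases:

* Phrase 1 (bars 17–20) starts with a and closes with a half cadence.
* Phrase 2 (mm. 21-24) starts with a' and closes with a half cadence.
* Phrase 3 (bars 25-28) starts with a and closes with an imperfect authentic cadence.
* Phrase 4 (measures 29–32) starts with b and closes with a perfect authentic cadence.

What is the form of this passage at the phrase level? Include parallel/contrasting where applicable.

Four phrases in two halves: the first half (measures 17-24) ends with a half cadence, the second (mm. 25–32) with a perfect authentic cadence — a large antecedent–consequent pair, i.e. a double period.
Phrase 3 begins with the same material as phrase 1, making it parallel.

parallel double period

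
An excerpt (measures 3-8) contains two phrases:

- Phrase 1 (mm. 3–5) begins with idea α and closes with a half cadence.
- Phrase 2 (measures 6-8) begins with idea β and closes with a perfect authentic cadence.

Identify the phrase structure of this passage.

contrasting period

Phrase 1 ends with a half cadence (weaker) and phrase 2 with a perfect authentic cadence (stronger): antecedent + consequent = a period.
The two phrases open with different material (α / β), so the period is contrasting.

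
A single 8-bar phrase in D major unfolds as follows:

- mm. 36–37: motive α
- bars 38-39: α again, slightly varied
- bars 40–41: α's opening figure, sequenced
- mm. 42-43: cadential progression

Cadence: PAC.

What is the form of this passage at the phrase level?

Basic idea (bars 36–37) + its repetition (measures 38–39) form the presentation; fragmentation and cadence (mm. 40–43) form the continuation — the 8-bar whole is a sentence.

sentence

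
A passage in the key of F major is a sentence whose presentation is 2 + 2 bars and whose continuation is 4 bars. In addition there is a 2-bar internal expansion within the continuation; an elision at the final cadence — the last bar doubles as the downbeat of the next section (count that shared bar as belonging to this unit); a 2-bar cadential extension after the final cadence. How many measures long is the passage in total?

Basic sentence: 2 + 2 + 4 = 8 bars.
8 (basic form) + 2 (internal expansion) + 2 (cadential extension) = 12.
The elision shares a bar with the next section but does not change this unit's count.

12 measures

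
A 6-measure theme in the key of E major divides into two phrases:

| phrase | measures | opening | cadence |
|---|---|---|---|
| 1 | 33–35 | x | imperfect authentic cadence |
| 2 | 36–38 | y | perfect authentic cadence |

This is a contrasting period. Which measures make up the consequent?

measures 36–38

The phrase ending with the weaker cadence (imperfect authentic cadence) is the antecedent; the one ending more conclusively (perfect authentic cadence) is the consequent. The consequent is measures 36–38.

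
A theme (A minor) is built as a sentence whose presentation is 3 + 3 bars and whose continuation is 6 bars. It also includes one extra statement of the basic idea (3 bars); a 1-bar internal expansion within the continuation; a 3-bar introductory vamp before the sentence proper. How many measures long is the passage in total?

Basic sentence: 3 + 3 + 6 = 12 bars.
12 (basic form) + 3 (extra statement) + 1 (internal expansion) + 3 (introduction) = 19.

19 measures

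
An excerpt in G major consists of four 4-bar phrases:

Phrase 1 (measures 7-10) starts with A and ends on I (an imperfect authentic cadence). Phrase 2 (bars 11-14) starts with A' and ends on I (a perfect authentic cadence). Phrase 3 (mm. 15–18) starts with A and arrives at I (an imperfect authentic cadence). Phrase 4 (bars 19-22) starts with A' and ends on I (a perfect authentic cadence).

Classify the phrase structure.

repeated period

The cadence pattern IAC–PAC–IAC–PAC is weak–strong twice, and phrases 3–4 restate phrases 1–2: a period heard twice, not a double period (which would end weakly at phrase 2).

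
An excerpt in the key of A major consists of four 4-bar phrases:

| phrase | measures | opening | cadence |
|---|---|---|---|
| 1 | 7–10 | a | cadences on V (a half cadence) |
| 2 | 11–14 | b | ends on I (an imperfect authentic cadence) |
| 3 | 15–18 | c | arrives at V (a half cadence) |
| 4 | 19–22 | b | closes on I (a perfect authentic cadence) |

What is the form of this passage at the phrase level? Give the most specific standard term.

Four phrases in two halves: the first half (mm. 7–14) ends with an imperfect authentic cadence, the second (measures 15–22) with a perfect authentic cadence — a large antecedent–consequent pair, i.e. a double period.
Phrase 3 begins with different material from phrase 1, making it contrasting.

contrasting double period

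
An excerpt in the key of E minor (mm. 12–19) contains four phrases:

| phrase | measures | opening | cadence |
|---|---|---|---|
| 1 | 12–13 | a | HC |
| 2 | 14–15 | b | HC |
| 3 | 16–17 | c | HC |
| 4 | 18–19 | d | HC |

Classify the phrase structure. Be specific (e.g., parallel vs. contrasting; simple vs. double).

Phrase 4 ends with a half cadence, no stronger than phrase 2's half cadence, so the four phrases do not form a double period; nor do phrases 3–4 duplicate 1–2, so it is not a repeated period. With no phrase reaching a conclusive cadence, the passage is a phrase group.

phrase group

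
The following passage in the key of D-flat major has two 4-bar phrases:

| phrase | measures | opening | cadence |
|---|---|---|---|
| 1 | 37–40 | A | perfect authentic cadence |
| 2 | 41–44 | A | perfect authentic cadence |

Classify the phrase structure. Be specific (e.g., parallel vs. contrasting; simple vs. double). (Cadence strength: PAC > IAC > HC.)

repeated phrase

Both phrases have the same opening (A) and the same cadence (perfect authentic cadence): the second is a restatement, not a consequent, so this is a repeated phrase rather than a period.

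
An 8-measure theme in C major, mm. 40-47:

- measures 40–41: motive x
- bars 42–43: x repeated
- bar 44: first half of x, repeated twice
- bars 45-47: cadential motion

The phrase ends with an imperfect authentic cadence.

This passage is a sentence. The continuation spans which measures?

After the presentation (mm. 40–43), the continuation covers the fragmentation through the cadence: measures 44-47.

measures 44–47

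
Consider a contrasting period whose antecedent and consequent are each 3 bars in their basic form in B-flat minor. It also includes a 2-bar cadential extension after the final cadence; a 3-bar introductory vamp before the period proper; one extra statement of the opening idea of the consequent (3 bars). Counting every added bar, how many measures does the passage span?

Basic contrasting period: 3 + 3 = 6 bars.
6 (basic form) + 2 (cadential extension) + 3 (introduction) + 3 (extra statement) = 14.

14 measures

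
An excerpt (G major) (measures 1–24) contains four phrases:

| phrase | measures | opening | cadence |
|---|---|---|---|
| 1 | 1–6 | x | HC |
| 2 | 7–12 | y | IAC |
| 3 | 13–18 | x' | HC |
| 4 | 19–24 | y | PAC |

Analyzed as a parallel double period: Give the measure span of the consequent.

In a double period the four phrases pair into a large antecedent (phrases 1–2, ending imperfect authentic cadence) and a large consequent (phrases 3–4, ending perfect authentic cadence). The consequent spans measures 13–24.

measures 13–24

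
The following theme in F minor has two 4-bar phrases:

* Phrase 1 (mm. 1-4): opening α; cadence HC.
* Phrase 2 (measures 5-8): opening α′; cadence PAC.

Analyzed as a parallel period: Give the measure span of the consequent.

The antecedent is the phrase ending with the weaker cadence (half cadence, phrase 1) and the consequent the one ending more conclusively (perfect authentic cadence, phrase 2); the consequent is bars 5-8.

measures 5–8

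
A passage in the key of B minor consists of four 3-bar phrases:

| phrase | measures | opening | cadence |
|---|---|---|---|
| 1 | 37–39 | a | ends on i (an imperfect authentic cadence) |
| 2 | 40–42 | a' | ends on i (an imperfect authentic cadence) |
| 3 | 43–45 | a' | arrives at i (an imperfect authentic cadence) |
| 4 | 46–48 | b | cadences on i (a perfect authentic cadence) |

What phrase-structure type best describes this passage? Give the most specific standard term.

Four phrases in two halves: the first half (mm. 37–42) ends with an imperfect authentic cadence, the second (mm. 43–48) with a perfect authentic cadence — a large antecedent–consequent pair, i.e. a double period.
Phrase 3 begins with the same material as phrase 1, making it parallel.

parallel double period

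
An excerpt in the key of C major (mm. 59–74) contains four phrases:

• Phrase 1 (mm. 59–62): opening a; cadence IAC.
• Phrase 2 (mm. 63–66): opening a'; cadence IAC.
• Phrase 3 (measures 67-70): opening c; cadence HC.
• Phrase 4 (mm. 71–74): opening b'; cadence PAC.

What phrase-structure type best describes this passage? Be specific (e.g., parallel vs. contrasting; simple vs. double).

Four phrases in two halves: the first half (mm. 59–66) ends with an imperfect authentic cadence, the second (bars 67–74) with a perfect authentic cadence — a large antecedent–consequent pair, i.e. a double period.
Phrase 3 begins with different material from phrase 1, making it contrasting.

contrasting double period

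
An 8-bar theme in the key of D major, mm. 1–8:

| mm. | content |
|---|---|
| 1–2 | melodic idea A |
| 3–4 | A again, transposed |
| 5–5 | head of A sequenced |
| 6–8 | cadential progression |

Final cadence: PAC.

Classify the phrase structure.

sentence

Basic idea (measures 1-2) + its repetition (mm. 3–4) form the presentation; fragmentation and cadence (mm. 5–8) form the continuation — the 8-bar whole is a sentence.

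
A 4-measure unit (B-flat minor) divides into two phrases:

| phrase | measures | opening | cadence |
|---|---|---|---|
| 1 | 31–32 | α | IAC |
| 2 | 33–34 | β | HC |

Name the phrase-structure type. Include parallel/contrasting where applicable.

The second phrase closes with a half cadence, which is not stronger than the first phrase's imperfect authentic cadence; without a weak→strong cadential pair there is no antecedent–consequent relationship, so this is a phrase group rather than a period.

phrase group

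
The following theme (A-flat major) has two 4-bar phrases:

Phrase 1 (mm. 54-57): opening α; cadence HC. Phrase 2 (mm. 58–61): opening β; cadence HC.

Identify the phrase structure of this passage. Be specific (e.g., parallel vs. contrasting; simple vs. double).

The second phrase closes with a half cadence, which is not stronger than the first phrase's half cadence; without a weak→strong cadential pair there is no antecedent–consequent relationship, so this is a phrase group rather than a period.

phrase group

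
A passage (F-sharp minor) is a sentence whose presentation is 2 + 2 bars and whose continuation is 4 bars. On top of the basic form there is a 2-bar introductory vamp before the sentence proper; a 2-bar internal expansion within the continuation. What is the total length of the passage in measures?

12 measures

Basic sentence: 2 + 2 + 4 = 8 bars.
8 (basic form) + 2 (introduction) + 2 (internal expansion) = 12.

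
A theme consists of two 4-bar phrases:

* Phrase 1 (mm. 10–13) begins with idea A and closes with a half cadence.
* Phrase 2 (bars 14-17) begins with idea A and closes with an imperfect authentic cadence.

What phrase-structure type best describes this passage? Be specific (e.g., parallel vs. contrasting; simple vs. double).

Phrase 1 ends with a half cadence (weaker) and phrase 2 with an imperfect authentic cadence (stronger): antecedent + consequent = a period.
The two phrases open with the same material (A / A), so the period is parallel.

parallel period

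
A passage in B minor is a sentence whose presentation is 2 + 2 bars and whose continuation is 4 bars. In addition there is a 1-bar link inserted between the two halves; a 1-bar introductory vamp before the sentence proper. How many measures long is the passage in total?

Basic sentence: 2 + 2 + 4 = 8 bars.
8 (basic form) + 1 (link) + 1 (introduction) = 10.

10 measures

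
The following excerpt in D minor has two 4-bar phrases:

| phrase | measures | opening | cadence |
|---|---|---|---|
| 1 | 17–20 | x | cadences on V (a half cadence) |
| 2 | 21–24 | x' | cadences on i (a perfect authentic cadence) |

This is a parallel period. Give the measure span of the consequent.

The phrase ending with the weaker cadence (half cadence) is the antecedent; the one ending more conclusively (perfect authentic cadence) is the consequent. The consequent is measures 21–24.

measures 21–24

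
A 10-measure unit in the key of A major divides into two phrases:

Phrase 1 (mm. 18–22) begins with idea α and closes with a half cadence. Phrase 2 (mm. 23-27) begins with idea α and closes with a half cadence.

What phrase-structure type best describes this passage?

Both phrases have the same opening (α) and the same cadence (half cadence): the second is a restatement, not a consequent, so this is a repeated phrase rather than a period.

repeated phrase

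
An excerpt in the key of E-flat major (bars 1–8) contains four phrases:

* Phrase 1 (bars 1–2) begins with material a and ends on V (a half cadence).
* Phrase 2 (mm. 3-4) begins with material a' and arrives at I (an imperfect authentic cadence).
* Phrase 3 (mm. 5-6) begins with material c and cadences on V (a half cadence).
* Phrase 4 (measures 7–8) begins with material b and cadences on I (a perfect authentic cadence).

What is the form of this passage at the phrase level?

Four phrases in two halves: the first half (measures 1–4) ends with an imperfect authentic cadence, the second (measures 5–8) with a perfect authentic cadence — a large antecedent–consequent pair, i.e. a double period.
Phrase 3 begins with different material from phrase 1, making it contrasting.

contrasting double period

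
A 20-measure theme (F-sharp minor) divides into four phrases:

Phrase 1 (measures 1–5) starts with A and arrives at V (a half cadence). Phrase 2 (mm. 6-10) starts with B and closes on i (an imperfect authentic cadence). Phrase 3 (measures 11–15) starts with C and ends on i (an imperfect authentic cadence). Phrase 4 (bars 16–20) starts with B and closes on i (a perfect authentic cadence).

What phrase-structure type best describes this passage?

Four phrases in two halves: the first half (bars 1–10) ends with an imperfect authentic cadence, the second (bars 11–20) with a perfect authentic cadence — a large antecedent–consequent pair, i.e. a double period.
Phrase 3 begins with different material from phrase 1, making it contrasting.

contrasting double period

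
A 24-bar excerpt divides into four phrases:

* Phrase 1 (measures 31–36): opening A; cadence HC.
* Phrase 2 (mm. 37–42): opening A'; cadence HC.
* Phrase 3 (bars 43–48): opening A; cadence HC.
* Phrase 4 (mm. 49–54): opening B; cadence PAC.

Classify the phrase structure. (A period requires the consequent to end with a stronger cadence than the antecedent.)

Four phrases in two halves: the first half (bars 31–42) ends with a half cadence, the second (mm. 43–54) with a perfect authentic cadence — a large antecedent–consequent pair, i.e. a double period.
Phrase 3 begins with the same material as phrase 1, making it parallel.

parallel double period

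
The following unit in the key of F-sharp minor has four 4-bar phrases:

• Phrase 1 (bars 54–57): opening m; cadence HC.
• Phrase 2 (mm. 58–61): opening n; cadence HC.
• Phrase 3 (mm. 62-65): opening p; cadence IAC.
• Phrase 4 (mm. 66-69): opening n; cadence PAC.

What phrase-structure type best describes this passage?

contrasting double period

Four phrases in two halves: the first half (mm. 54–61) ends with a half cadence, the second (mm. 62-69) with a perfect authentic cadence — a large antecedent–consequent pair, i.e. a double period.
Phrase 3 begins with different material from phrase 1, making it contrasting.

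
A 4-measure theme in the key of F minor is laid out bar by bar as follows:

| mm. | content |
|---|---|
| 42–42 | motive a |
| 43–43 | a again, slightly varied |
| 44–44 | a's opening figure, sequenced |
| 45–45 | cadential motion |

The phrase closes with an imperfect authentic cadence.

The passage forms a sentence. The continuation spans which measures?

measures 44–45

After the presentation (bars 42-43), the continuation covers the fragmentation through the cadence: mm. 44-45.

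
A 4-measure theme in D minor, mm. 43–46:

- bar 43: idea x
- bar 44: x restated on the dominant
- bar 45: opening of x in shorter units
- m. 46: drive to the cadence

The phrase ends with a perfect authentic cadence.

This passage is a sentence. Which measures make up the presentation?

The presentation of a sentence is the basic idea (m. 43) plus its repetition (measure 44); the presentation is therefore mm. 43–44.

measures 43–44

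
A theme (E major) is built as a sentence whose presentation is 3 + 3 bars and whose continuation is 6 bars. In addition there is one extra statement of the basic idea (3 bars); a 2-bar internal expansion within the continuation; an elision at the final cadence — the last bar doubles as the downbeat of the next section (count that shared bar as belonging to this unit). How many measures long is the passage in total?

17 measures

Basic sentence: 3 + 3 + 6 = 12 bars.
12 (basic form) + 3 (extra statement) + 2 (internal expansion) = 17.
The elision shares a bar with the next section but does not change this unit's count.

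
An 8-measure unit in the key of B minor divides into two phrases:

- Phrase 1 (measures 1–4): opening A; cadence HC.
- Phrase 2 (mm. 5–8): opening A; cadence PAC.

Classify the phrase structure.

parallel period

Phrase 1 ends with a half cadence (weaker) and phrase 2 with a perfect authentic cadence (stronger): antecedent + consequent = a period.
The two phrases open with the same material (A / A), so the period is parallel.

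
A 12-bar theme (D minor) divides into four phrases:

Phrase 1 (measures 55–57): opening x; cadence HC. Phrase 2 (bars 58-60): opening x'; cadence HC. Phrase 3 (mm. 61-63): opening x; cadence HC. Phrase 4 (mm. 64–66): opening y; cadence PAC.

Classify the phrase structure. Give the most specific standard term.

parallel double period

Four phrases in two halves: the first half (mm. 55–60) ends with a half cadence, the second (bars 61–66) with a perfect authentic cadence — a large antecedent–consequent pair, i.e. a double period.
Phrase 3 begins with the same material as phrase 1, making it parallel.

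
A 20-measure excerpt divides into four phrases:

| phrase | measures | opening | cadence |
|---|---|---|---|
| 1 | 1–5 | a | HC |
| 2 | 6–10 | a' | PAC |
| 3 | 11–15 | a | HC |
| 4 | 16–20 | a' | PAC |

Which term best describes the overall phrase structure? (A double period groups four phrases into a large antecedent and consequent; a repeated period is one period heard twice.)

repeated period

The cadence pattern HC–PAC–HC–PAC is weak–strong twice, and phrases 3–4 restate phrases 1–2: a period heard twice, not a double period (which would end weakly at phrase 2).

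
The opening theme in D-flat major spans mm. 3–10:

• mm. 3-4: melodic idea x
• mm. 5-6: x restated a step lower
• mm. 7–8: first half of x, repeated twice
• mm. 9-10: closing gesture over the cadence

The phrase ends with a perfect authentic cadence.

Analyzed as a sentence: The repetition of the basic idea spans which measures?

measures 5–6

The presentation of a sentence is the basic idea (mm. 3–4) plus its repetition (mm. 5–6); the repetition of the basic idea is therefore measures 5-6.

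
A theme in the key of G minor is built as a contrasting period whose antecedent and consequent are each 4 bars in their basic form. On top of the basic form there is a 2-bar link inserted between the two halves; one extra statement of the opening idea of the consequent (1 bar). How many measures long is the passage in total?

11 measures

Basic contrasting period: 4 + 4 = 8 bars.
8 (basic form) + 2 (link) + 1 (extra statement) = 11.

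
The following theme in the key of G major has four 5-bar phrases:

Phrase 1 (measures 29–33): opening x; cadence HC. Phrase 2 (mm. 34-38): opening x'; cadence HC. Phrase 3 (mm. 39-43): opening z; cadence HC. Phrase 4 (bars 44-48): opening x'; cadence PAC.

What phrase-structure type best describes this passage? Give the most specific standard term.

Four phrases in two halves: the first half (bars 29-38) ends with a half cadence, the second (mm. 39-48) with a perfect authentic cadence — a large antecedent–consequent pair, i.e. a double period.
Phrase 3 begins with different material from phrase 1, making it contrasting.

contrasting double period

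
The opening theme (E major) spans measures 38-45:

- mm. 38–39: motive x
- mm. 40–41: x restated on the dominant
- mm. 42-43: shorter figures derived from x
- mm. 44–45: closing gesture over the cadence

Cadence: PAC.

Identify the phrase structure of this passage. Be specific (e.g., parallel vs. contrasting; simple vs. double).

sentence

Basic idea (mm. 38–39) + its repetition (measures 40–41) form the presentation; fragmentation and cadence (mm. 42–45) form the continuation — the 8-bar whole is a sentence.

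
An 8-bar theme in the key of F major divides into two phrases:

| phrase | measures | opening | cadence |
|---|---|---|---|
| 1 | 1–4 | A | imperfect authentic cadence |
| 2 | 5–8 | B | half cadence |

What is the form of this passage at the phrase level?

The second phrase closes with a half cadence, which is not stronger than the first phrase's imperfect authentic cadence; without a weak→strong cadential pair there is no antecedent–consequent relationship, so this is a phrase group rather than a period.

phrase group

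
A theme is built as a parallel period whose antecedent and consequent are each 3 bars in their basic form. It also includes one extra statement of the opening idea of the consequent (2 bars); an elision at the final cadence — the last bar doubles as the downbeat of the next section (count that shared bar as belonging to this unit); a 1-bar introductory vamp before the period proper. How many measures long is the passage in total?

Basic parallel period: 3 + 3 = 6 bars.
6 (basic form) + 2 (extra statement) + 1 (introduction) = 9.
The elision shares a bar with the next section but does not change this unit's count.

9 measures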